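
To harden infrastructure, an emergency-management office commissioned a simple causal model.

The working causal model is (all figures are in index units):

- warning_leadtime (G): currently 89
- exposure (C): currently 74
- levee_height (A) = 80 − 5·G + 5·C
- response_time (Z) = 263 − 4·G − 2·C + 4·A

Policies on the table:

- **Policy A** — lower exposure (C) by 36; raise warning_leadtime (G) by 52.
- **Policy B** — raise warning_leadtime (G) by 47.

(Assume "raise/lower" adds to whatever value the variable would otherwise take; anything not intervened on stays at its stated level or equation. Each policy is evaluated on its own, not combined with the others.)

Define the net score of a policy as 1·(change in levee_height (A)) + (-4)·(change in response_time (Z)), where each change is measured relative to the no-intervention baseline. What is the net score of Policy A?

Baseline:
  G = 89
  C = 74
  A = 80 − 5·89 + 5·74 = 5
  Z = 263 − 4·89 − 2·74 + 4·5 = -221
Policy A (C − 36, G + 52):
  G = 89 + 52 = 141
  C = 74 − 36 = 38
  A = 80 − 5·141 + 5·38 = -435
  Z = 263 − 4·141 − 2·38 + 4·(-435) = -2117
ΔA = -435 − 5 = -440; ΔZ = -2117 − (-221) = -1896
Score = 1·(-440) + (-4)·(-1896) = 7144

7144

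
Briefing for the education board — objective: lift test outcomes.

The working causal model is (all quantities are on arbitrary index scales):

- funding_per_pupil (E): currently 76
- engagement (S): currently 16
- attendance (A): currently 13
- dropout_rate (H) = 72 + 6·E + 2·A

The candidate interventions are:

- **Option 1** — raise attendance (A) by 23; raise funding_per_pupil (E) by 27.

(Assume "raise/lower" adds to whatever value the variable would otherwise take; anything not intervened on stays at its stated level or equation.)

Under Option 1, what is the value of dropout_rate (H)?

762

Option 1 (A + 23, E + 27):
  E = 76 + 27 = 103
  A = 13 + 23 = 36
  H = 72 + 6·103 + 2·36 = 762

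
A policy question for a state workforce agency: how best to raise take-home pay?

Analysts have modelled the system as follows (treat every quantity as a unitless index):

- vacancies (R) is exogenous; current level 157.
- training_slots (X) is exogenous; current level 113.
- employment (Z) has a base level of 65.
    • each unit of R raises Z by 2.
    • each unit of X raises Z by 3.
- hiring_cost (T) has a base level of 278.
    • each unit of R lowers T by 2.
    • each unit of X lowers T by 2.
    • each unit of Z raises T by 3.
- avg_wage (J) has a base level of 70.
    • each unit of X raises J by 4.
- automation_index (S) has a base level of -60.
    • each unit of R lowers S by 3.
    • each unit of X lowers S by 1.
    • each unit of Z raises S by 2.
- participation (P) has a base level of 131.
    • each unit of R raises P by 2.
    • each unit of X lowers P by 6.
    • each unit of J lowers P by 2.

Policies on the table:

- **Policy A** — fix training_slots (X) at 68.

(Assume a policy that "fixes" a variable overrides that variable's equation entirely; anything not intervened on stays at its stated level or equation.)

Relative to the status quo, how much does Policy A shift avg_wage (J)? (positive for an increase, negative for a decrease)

Baseline:
  X = 113
  J = 70 + 4·113 = 522
Policy A (X := 68):
  X = 68
  J = 70 + 4·68 = 342
Change in J: 342 − 522 = -180

-180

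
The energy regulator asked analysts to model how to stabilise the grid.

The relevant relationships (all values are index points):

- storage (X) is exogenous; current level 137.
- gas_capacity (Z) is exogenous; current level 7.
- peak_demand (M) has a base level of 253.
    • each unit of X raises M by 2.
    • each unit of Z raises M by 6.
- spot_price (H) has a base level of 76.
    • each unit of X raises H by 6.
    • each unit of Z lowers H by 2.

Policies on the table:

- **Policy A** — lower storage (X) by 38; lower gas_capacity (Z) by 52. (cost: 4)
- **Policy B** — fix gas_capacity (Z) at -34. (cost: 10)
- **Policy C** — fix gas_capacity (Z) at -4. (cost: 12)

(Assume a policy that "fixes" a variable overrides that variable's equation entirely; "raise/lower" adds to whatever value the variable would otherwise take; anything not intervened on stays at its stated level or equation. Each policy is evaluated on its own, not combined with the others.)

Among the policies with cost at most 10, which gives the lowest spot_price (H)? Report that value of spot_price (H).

Policy A (X − 38, Z − 52):
  X = 137 − 38 = 99
  Z = 7 − 52 = -45
  H = 76 + 6·99 − 2·(-45) = 760
Policy B (Z := -34):
  X = 137
  Z = -34
  H = 76 + 6·137 − 2·(-34) = 966
Comparing — Policy A: H=760, Policy B: H=966. Lowest is 760 (Policy A).

760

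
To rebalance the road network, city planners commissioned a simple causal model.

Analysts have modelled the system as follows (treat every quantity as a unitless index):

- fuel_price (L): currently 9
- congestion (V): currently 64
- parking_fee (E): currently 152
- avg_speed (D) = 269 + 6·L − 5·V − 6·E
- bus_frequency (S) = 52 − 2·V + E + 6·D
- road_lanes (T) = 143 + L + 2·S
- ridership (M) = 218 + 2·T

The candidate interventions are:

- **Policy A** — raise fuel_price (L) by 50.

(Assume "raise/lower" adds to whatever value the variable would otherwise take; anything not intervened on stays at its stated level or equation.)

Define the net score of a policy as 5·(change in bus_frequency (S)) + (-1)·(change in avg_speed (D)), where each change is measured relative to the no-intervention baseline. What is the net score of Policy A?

Baseline:
  L = 9
  V = 64
  E = 152
  D = 269 + 6·9 − 5·64 − 6·152 = -909
  S = 52 − 2·64 + 152 + 6·(-909) = -5378
Policy A (L + 50):
  L = 9 + 50 = 59
  V = 64
  E = 152
  D = 269 + 6·59 − 5·64 − 6·152 = -609
  S = 52 − 2·64 + 152 + 6·(-609) = -3578
ΔS = -3578 − (-5378) = 1800; ΔD = -609 − (-909) = 300
Score = 5·1800 + (-1)·300 = 8700

8700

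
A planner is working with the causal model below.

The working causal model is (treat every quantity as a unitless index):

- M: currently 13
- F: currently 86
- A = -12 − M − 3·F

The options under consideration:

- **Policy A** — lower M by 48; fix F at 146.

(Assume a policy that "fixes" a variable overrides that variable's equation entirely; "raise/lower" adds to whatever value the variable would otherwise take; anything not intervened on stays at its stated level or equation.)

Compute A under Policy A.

Policy A (M − 48, F := 146):
  M = 13 − 48 = -35
  F = 146
  A = -12 − (-35) − 3·146 = -415

-415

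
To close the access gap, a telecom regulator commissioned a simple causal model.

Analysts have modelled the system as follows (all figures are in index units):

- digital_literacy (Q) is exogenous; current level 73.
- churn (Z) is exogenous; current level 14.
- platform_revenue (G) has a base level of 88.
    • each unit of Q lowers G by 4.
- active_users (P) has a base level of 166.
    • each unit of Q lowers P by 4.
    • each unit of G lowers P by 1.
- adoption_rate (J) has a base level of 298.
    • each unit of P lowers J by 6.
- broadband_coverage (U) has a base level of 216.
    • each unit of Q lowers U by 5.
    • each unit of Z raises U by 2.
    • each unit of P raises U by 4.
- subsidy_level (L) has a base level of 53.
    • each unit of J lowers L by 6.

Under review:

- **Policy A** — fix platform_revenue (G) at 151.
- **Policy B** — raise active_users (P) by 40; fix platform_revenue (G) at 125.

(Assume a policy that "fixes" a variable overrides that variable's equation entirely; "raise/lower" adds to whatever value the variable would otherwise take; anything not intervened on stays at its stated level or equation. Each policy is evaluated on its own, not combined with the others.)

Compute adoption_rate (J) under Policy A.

1960

Policy A (G := 151):
  Q = 73
  G = 151
  P = 166 − 4·73 − 151 = -277
  J = 298 − 6·(-277) = 1960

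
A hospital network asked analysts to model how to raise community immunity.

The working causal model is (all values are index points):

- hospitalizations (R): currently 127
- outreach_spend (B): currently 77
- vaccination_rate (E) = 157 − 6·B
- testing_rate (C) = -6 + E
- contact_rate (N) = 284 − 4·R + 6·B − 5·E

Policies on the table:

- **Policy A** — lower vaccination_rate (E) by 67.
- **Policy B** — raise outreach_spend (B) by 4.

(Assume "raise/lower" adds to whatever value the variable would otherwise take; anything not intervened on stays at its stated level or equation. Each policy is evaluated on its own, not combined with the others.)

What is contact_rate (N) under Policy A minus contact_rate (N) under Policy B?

191

Policy A (E − 67):
  R = 127
  B = 77
  E = 157 − 6·77 (−67 from intervention) = -372
  N = 284 − 4·127 + 6·77 − 5·(-372) = 2098
Policy B (B + 4):
  R = 127
  B = 77 + 4 = 81
  E = 157 − 6·81 = -329
  N = 284 − 4·127 + 6·81 − 5·(-329) = 1907
N: 2098 − 1907 = 191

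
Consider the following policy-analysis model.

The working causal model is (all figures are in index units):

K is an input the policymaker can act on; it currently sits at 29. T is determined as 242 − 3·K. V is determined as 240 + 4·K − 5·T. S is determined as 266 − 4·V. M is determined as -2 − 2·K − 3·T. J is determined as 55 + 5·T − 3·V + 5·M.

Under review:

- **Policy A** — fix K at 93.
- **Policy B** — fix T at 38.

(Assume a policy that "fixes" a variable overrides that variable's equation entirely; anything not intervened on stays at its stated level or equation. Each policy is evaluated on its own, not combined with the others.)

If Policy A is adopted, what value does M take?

-77

Policy A (K := 93):
  K = 93
  T = 242 − 3·93 = -37
  M = -2 − 2·93 − 3·(-37) = -77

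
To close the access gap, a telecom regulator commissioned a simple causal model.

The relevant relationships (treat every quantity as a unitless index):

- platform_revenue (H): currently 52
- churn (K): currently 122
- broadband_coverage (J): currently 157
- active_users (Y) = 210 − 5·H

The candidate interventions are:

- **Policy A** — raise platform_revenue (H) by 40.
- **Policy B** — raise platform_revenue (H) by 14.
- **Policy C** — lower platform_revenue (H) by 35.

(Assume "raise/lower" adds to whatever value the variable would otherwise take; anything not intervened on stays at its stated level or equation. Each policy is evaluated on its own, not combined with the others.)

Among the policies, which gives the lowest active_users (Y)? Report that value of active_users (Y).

-250

Policy A (H + 40):
  H = 52 + 40 = 92
  Y = 210 − 5·92 = -250
Policy B (H + 14):
  H = 52 + 14 = 66
  Y = 210 − 5·66 = -120
Policy C (H − 35):
  H = 52 − 35 = 17
  Y = 210 − 5·17 = 125
Comparing — Policy A: Y=-250, Policy B: Y=-120, Policy C: Y=125. Lowest is -250 (Policy A).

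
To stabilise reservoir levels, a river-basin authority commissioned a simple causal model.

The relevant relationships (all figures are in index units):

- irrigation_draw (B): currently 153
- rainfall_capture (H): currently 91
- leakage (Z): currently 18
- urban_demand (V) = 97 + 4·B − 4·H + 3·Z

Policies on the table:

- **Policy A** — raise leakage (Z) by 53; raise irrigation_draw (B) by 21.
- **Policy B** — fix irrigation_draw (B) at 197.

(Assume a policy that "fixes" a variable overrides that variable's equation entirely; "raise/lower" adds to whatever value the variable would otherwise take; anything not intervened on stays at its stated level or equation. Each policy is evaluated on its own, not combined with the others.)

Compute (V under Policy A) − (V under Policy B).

Policy A (Z + 53, B + 21):
  B = 153 + 21 = 174
  H = 91
  Z = 18 + 53 = 71
  V = 97 + 4·174 − 4·91 + 3·71 = 642
Policy B (B := 197):
  B = 197
  H = 91
  Z = 18
  V = 97 + 4·197 − 4·91 + 3·18 = 575
V: 642 − 575 = 67

67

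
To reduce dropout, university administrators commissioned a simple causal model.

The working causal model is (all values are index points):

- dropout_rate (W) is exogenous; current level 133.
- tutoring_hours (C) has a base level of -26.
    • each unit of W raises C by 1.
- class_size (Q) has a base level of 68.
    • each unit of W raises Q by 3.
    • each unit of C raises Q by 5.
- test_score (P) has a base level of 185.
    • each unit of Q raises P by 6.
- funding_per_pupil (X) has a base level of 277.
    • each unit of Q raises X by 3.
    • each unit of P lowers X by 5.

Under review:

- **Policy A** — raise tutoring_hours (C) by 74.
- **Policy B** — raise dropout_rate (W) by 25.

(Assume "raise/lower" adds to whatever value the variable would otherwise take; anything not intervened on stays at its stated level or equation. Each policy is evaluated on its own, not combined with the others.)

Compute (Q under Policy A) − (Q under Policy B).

Policy A (C + 74):
  W = 133
  C = -26 + 133 (+74 from intervention) = 181
  Q = 68 + 3·133 + 5·181 = 1372
Policy B (W + 25):
  W = 133 + 25 = 158
  C = -26 + 158 = 132
  Q = 68 + 3·158 + 5·132 = 1202
Q: 1372 − 1202 = 170

170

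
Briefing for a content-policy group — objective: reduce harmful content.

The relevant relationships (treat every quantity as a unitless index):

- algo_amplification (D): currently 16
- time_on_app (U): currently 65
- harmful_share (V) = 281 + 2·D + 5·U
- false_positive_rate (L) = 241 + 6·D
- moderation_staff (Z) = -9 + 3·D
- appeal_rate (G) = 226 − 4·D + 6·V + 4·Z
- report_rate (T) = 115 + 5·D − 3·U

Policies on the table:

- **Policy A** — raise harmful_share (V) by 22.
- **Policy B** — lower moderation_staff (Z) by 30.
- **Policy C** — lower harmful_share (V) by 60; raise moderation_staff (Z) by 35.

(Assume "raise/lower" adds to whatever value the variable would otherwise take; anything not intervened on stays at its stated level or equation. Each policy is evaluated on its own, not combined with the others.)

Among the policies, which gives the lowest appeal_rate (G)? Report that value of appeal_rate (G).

Policy A (V + 22):
  D = 16
  U = 65
  V = 281 + 2·16 + 5·65 (+22 from intervention) = 660
  Z = -9 + 3·16 = 39
  G = 226 − 4·16 + 6·660 + 4·39 = 4278
Policy B (Z − 30):
  D = 16
  U = 65
  V = 281 + 2·16 + 5·65 = 638
  Z = -9 + 3·16 (−30 from intervention) = 9
  G = 226 − 4·16 + 6·638 + 4·9 = 4026
Policy C (V − 60, Z + 35):
  D = 16
  U = 65
  V = 281 + 2·16 + 5·65 (−60 from intervention) = 578
  Z = -9 + 3·16 (+35 from intervention) = 74
  G = 226 − 4·16 + 6·578 + 4·74 = 3926
Comparing — Policy A: G=4278, Policy B: G=4026, Policy C: G=3926. Lowest is 3926 (Policy C).

3926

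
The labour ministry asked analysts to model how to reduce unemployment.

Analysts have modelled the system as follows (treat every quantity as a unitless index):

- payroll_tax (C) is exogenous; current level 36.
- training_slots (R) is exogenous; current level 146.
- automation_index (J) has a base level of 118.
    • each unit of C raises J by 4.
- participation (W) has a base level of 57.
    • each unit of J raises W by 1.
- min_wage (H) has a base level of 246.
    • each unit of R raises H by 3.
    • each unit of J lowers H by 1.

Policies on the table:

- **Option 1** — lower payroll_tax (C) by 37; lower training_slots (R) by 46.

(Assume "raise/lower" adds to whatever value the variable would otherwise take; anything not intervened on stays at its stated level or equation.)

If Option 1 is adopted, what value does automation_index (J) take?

114

Option 1 (C − 37, R − 46):
  C = 36 − 37 = -1
  J = 118 + 4·(-1) = 114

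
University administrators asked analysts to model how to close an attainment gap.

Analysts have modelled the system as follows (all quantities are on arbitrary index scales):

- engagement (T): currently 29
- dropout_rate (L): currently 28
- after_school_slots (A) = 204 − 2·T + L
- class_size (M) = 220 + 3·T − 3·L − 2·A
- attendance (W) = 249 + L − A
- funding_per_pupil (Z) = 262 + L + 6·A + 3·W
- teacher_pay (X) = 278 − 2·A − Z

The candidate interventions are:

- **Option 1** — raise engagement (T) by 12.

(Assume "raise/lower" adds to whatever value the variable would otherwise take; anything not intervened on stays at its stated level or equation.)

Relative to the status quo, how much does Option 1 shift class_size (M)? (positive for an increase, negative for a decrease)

84

Baseline:
  T = 29
  L = 28
  A = 204 − 2·29 + 28 = 174
  M = 220 + 3·29 − 3·28 − 2·174 = -125
Option 1 (T + 12):
  T = 29 + 12 = 41
  L = 28
  A = 204 − 2·41 + 28 = 150
  M = 220 + 3·41 − 3·28 − 2·150 = -41
Change in M: -41 − (-125) = 84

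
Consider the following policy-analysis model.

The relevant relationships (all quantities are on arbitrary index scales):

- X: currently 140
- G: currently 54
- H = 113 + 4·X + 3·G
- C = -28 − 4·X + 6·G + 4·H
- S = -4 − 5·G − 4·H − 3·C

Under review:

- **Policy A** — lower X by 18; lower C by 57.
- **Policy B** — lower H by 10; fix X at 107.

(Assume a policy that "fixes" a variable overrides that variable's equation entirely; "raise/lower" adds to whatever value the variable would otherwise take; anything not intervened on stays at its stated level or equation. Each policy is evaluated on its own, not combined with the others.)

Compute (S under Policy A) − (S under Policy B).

Policy A (X − 18, C − 57):
  X = 140 − 18 = 122
  G = 54
  H = 113 + 4·122 + 3·54 = 763
  C = -28 − 4·122 + 6·54 + 4·763 (−57 from intervention) = 2803
  S = -4 − 5·54 − 4·763 − 3·2803 = -11735
Policy B (H − 10, X := 107):
  X = 107
  G = 54
  H = 113 + 4·107 + 3·54 (−10 from intervention) = 693
  C = -28 − 4·107 + 6·54 + 4·693 = 2640
  S = -4 − 5·54 − 4·693 − 3·2640 = -10966
S: -11735 − (-10966) = -769

-769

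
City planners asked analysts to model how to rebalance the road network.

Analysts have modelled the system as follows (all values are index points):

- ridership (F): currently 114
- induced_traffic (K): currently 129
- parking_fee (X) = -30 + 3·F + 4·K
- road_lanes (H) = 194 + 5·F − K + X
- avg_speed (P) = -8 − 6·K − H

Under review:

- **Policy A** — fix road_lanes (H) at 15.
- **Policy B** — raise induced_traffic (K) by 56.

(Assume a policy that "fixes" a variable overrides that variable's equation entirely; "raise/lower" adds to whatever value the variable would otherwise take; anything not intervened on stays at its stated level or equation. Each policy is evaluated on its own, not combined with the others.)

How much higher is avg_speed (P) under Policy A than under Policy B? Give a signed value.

1952

Policy A (H := 15):
  F = 114
  K = 129
  X = -30 + 3·114 + 4·129 = 828
  H = 15
  P = -8 − 6·129 − 15 = -797
Policy B (K + 56):
  F = 114
  K = 129 + 56 = 185
  X = -30 + 3·114 + 4·185 = 1052
  H = 194 + 5·114 − 185 + 1052 = 1631
  P = -8 − 6·185 − 1631 = -2749
P: -797 − (-2749) = 1952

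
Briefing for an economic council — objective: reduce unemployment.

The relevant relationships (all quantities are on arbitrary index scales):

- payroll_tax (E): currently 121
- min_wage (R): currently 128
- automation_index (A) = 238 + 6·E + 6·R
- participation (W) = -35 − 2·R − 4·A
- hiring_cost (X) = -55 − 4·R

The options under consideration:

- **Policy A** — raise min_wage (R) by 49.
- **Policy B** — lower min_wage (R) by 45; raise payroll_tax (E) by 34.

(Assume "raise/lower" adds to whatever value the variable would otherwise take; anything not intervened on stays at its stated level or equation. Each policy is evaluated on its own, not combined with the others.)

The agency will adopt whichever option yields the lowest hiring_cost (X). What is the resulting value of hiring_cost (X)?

-763

Policy A (R + 49):
  R = 128 + 49 = 177
  X = -55 − 4·177 = -763
Policy B (R − 45, E + 34):
  R = 128 − 45 = 83
  X = -55 − 4·83 = -387
Comparing — Policy A: X=-763, Policy B: X=-387. Lowest is -763 (Policy A).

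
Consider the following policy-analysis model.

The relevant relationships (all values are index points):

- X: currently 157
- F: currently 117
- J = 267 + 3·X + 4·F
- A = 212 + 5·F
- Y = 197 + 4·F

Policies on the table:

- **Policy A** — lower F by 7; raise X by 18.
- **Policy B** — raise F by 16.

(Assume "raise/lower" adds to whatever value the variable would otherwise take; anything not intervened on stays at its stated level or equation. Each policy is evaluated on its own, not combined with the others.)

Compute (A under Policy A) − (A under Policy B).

Policy A (F − 7, X + 18):
  F = 117 − 7 = 110
  A = 212 + 5·110 = 762
Policy B (F + 16):
  F = 117 + 16 = 133
  A = 212 + 5·133 = 877
A: 762 − 877 = -115

-115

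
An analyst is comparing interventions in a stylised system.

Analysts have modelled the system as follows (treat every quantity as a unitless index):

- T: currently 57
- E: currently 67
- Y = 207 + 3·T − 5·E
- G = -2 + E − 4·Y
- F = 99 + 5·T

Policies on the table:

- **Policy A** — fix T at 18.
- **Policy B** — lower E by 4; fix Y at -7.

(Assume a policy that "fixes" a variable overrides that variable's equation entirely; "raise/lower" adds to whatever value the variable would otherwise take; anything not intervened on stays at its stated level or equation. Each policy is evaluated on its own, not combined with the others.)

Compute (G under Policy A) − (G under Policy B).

Policy A (T := 18):
  T = 18
  E = 67
  Y = 207 + 3·18 − 5·67 = -74
  G = -2 + 67 − 4·(-74) = 361
Policy B (E − 4, Y := -7):
  T = 57
  E = 67 − 4 = 63
  Y = -7
  G = -2 + 63 − 4·(-7) = 89
G: 361 − 89 = 272

272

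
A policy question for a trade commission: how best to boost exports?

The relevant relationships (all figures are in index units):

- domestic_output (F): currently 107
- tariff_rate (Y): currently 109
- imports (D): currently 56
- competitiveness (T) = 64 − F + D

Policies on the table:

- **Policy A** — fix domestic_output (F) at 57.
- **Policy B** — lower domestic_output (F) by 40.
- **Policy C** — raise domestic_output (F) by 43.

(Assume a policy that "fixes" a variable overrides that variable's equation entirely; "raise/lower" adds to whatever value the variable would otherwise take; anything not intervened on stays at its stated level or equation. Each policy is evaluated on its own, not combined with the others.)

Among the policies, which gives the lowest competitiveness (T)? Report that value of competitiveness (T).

-30

Policy A (F := 57):
  F = 57
  D = 56
  T = 64 − 57 + 56 = 63
Policy B (F − 40):
  F = 107 − 40 = 67
  D = 56
  T = 64 − 67 + 56 = 53
Policy C (F + 43):
  F = 107 + 43 = 150
  D = 56
  T = 64 − 150 + 56 = -30
Comparing — Policy A: T=63, Policy B: T=53, Policy C: T=-30. Lowest is -30 (Policy C).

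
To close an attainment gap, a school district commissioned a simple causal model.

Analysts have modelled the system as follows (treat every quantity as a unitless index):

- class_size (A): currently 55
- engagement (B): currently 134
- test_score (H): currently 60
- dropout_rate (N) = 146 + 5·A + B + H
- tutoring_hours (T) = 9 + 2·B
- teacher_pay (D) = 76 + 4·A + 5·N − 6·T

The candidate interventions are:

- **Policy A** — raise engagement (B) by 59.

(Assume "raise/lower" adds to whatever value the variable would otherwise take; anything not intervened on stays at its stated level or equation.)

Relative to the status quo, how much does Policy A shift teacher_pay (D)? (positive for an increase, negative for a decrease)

Baseline:
  A = 55
  B = 134
  H = 60
  N = 146 + 5·55 + 134 + 60 = 615
  T = 9 + 2·134 = 277
  D = 76 + 4·55 + 5·615 − 6·277 = 1709
Policy A (B + 59):
  A = 55
  B = 134 + 59 = 193
  H = 60
  N = 146 + 5·55 + 193 + 60 = 674
  T = 9 + 2·193 = 395
  D = 76 + 4·55 + 5·674 − 6·395 = 1296
Change in D: 1296 − 1709 = -413

-413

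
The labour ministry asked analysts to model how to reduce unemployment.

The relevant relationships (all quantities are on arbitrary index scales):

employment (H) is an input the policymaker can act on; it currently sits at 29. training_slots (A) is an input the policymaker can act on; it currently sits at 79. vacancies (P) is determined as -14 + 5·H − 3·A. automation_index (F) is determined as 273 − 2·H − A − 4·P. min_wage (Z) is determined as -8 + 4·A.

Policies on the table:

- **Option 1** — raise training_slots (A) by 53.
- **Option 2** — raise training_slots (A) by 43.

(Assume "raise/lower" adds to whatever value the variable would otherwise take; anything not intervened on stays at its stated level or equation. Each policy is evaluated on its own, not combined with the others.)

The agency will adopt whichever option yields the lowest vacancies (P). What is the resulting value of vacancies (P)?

Option 1 (A + 53):
  H = 29
  A = 79 + 53 = 132
  P = -14 + 5·29 − 3·132 = -265
Option 2 (A + 43):
  H = 29
  A = 79 + 43 = 122
  P = -14 + 5·29 − 3·122 = -235
Comparing — Option 1: P=-265, Option 2: P=-235. Lowest is -265 (Option 1).

-265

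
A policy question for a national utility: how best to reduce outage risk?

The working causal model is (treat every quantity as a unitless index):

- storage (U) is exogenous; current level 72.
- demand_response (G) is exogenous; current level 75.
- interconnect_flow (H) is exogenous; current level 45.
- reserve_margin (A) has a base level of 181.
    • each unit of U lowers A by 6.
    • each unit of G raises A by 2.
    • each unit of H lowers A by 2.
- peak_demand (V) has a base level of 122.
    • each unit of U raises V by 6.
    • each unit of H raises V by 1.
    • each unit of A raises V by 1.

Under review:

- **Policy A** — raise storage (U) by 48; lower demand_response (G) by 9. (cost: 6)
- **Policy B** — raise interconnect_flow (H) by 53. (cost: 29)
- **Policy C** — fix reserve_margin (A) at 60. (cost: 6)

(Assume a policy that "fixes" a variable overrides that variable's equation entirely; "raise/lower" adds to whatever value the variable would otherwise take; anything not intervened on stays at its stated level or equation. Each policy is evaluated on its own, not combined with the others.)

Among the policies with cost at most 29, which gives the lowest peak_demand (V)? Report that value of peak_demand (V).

355

Policy A (U + 48, G − 9):
  U = 72 + 48 = 120
  G = 75 − 9 = 66
  H = 45
  A = 181 − 6·120 + 2·66 − 2·45 = -497
  V = 122 + 6·120 + 45 + (-497) = 390
Policy B (H + 53):
  U = 72
  G = 75
  H = 45 + 53 = 98
  A = 181 − 6·72 + 2·75 − 2·98 = -297
  V = 122 + 6·72 + 98 + (-297) = 355
Policy C (A := 60):
  U = 72
  G = 75
  H = 45
  A = 60
  V = 122 + 6·72 + 45 + 60 = 659
Comparing — Policy A: V=390, Policy B: V=355, Policy C: V=659. Lowest is 355 (Policy B).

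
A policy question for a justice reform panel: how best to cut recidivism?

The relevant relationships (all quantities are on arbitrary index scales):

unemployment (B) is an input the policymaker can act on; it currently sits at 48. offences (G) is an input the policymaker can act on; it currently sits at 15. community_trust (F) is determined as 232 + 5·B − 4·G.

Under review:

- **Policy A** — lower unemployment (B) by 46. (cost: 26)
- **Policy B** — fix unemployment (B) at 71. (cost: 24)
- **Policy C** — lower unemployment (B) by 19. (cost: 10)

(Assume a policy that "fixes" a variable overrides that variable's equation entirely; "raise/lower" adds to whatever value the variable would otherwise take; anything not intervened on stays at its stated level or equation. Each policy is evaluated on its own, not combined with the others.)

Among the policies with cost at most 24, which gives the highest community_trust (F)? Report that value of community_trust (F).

527

Policy B (B := 71):
  B = 71
  G = 15
  F = 232 + 5·71 − 4·15 = 527
Policy C (B − 19):
  B = 48 − 19 = 29
  G = 15
  F = 232 + 5·29 − 4·15 = 317
Comparing — Policy B: F=527, Policy C: F=317. Highest is 527 (Policy B).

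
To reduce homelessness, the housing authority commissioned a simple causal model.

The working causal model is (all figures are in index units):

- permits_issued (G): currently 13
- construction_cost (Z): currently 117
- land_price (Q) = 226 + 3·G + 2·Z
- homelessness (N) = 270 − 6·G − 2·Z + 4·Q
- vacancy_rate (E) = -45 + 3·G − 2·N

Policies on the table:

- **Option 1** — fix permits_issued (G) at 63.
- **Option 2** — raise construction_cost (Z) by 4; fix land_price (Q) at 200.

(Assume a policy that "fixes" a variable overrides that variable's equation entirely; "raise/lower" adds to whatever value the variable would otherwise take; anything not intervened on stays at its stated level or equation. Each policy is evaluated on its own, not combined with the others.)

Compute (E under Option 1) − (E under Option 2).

Option 1 (G := 63):
  G = 63
  Z = 117
  Q = 226 + 3·63 + 2·117 = 649
  N = 270 − 6·63 − 2·117 + 4·649 = 2254
  E = -45 + 3·63 − 2·2254 = -4364
Option 2 (Z + 4, Q := 200):
  G = 13
  Z = 117 + 4 = 121
  Q = 200
  N = 270 − 6·13 − 2·121 + 4·200 = 750
  E = -45 + 3·13 − 2·750 = -1506
E: -4364 − (-1506) = -2858

-2858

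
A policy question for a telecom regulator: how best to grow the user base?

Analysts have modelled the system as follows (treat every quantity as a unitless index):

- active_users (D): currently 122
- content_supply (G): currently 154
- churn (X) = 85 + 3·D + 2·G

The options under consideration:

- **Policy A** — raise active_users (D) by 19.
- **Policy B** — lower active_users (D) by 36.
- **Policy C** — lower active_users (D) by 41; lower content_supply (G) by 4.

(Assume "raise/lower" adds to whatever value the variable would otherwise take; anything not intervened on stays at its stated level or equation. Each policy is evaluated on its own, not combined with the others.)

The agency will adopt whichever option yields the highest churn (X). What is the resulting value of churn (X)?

Policy A (D + 19):
  D = 122 + 19 = 141
  G = 154
  X = 85 + 3·141 + 2·154 = 816
Policy B (D − 36):
  D = 122 − 36 = 86
  G = 154
  X = 85 + 3·86 + 2·154 = 651
Policy C (D − 41, G − 4):
  D = 122 − 41 = 81
  G = 154 − 4 = 150
  X = 85 + 3·81 + 2·150 = 628
Comparing — Policy A: X=816, Policy B: X=651, Policy C: X=628. Highest is 816 (Policy A).

816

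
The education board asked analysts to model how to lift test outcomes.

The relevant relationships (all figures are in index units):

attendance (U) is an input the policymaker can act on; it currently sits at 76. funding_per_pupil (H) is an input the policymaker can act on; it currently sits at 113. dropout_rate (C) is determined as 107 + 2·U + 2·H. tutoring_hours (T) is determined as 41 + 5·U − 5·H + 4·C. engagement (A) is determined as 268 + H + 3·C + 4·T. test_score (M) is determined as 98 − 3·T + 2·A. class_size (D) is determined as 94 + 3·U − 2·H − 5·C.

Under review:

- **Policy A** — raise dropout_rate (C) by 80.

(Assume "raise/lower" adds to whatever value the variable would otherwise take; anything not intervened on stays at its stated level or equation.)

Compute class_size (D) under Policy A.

-2729

Policy A (C + 80):
  U = 76
  H = 113
  C = 107 + 2·76 + 2·113 (+80 from intervention) = 565
  D = 94 + 3·76 − 2·113 − 5·565 = -2729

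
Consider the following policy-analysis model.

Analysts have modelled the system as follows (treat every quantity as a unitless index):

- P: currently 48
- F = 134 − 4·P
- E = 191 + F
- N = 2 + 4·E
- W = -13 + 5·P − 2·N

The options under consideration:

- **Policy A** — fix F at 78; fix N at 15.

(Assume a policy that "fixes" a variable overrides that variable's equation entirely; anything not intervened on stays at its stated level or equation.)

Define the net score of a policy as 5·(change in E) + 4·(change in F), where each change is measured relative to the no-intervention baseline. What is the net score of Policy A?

1224

Baseline:
  P = 48
  F = 134 − 4·48 = -58
  E = 191 + (-58) = 133
Policy A (F := 78, N := 15):
  P = 48
  F = 78
  E = 191 + 78 = 269
ΔE = 269 − 133 = 136; ΔF = 78 − (-58) = 136
Score = 5·136 + 4·136 = 1224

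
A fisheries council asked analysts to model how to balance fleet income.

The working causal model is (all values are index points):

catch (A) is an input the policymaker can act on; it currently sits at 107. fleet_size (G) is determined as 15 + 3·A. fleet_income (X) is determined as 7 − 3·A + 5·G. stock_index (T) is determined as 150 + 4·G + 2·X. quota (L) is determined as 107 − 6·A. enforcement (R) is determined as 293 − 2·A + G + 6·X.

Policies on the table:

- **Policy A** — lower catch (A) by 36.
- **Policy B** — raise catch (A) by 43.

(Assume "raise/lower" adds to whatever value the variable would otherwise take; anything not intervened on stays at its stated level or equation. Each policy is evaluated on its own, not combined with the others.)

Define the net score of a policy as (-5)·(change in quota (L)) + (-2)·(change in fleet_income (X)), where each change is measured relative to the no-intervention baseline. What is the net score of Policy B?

Baseline:
  A = 107
  G = 15 + 3·107 = 336
  X = 7 − 3·107 + 5·336 = 1366
  L = 107 − 6·107 = -535
Policy B (A + 43):
  A = 107 + 43 = 150
  G = 15 + 3·150 = 465
  X = 7 − 3·150 + 5·465 = 1882
  L = 107 − 6·150 = -793
ΔL = -793 − (-535) = -258; ΔX = 1882 − 1366 = 516
Score = (-5)·(-258) + (-2)·516 = 258

258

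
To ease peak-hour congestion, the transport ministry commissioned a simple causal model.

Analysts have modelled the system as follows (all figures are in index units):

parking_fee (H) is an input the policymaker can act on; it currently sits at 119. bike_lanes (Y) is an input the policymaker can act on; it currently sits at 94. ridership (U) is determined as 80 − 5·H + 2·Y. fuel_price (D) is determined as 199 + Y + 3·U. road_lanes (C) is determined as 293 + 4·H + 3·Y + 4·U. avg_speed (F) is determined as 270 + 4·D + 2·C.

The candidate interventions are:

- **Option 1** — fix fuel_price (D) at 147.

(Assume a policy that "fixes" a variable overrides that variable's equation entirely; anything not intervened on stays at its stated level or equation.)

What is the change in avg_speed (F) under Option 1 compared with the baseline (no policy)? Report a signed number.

Baseline:
  H = 119
  Y = 94
  U = 80 − 5·119 + 2·94 = -327
  D = 199 + 94 + 3·(-327) = -688
  C = 293 + 4·119 + 3·94 + 4·(-327) = -257
  F = 270 + 4·(-688) + 2·(-257) = -2996
Option 1 (D := 147):
  H = 119
  Y = 94
  U = 80 − 5·119 + 2·94 = -327
  D = 147
  C = 293 + 4·119 + 3·94 + 4·(-327) = -257
  F = 270 + 4·147 + 2·(-257) = 344
Change in F: 344 − (-2996) = 3340

3340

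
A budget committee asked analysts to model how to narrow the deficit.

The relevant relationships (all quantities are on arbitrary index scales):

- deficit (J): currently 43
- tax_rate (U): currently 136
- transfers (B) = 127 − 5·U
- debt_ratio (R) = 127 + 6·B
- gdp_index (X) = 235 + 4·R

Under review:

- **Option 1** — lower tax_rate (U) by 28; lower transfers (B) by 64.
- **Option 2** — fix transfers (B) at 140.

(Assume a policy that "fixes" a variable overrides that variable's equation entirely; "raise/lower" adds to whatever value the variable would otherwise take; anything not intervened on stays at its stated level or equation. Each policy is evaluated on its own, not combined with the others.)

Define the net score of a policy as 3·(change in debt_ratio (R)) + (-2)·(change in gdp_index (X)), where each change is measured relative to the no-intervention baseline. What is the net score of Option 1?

-2280

Baseline:
  U = 136
  B = 127 − 5·136 = -553
  R = 127 + 6·(-553) = -3191
  X = 235 + 4·(-3191) = -12529
Option 1 (U − 28, B − 64):
  U = 136 − 28 = 108
  B = 127 − 5·108 (−64 from intervention) = -477
  R = 127 + 6·(-477) = -2735
  X = 235 + 4·(-2735) = -10705
ΔR = -2735 − (-3191) = 456; ΔX = -10705 − (-12529) = 1824
Score = 3·456 + (-2)·1824 = -2280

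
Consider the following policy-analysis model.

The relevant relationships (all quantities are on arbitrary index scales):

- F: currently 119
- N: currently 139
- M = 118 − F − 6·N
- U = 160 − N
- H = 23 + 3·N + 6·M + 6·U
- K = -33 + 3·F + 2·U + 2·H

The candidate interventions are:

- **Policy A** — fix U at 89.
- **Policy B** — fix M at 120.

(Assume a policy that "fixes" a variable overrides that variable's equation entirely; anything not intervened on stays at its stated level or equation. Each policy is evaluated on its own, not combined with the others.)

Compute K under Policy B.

Policy B (M := 120):
  F = 119
  N = 139
  M = 120
  U = 160 − 139 = 21
  H = 23 + 3·139 + 6·120 + 6·21 = 1286
  K = -33 + 3·119 + 2·21 + 2·1286 = 2938

2938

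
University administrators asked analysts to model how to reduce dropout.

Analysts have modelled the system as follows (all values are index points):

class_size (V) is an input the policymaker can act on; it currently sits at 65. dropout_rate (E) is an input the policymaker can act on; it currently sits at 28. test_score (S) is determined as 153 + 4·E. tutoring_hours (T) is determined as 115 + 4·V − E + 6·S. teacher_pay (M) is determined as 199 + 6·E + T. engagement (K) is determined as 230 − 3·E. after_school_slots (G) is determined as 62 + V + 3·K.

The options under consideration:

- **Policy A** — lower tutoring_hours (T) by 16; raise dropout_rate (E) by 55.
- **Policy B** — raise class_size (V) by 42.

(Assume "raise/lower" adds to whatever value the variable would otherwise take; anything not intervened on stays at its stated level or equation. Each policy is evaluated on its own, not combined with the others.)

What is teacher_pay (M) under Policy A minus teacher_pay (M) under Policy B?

Policy A (T − 16, E + 55):
  V = 65
  E = 28 + 55 = 83
  S = 153 + 4·83 = 485
  T = 115 + 4·65 − 83 + 6·485 (−16 from intervention) = 3186
  M = 199 + 6·83 + 3186 = 3883
Policy B (V + 42):
  V = 65 + 42 = 107
  E = 28
  S = 153 + 4·28 = 265
  T = 115 + 4·107 − 28 + 6·265 = 2105
  M = 199 + 6·28 + 2105 = 2472
M: 3883 − 2472 = 1411

1411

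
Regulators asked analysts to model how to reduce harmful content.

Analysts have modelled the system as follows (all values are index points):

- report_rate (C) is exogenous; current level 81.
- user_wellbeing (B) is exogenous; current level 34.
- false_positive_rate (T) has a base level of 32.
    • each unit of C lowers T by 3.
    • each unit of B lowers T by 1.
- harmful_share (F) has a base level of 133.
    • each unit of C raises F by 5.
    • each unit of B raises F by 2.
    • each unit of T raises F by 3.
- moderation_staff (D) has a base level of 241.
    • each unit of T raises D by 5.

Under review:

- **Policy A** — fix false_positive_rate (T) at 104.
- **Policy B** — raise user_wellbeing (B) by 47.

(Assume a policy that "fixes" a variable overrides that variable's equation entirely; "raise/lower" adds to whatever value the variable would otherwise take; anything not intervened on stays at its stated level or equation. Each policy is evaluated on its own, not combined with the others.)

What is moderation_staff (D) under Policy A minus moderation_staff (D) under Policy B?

Policy A (T := 104):
  C = 81
  B = 34
  T = 104
  D = 241 + 5·104 = 761
Policy B (B + 47):
  C = 81
  B = 34 + 47 = 81
  T = 32 − 3·81 − 81 = -292
  D = 241 + 5·(-292) = -1219
D: 761 − (-1219) = 1980

1980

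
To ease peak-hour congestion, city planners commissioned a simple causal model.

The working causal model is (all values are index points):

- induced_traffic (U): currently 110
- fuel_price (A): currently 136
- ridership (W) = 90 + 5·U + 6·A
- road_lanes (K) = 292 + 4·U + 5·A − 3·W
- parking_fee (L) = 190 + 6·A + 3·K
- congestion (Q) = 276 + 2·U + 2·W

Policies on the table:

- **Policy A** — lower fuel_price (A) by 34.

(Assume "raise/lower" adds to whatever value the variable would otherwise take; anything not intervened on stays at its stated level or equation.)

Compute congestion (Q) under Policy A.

Policy A (A − 34):
  U = 110
  A = 136 − 34 = 102
  W = 90 + 5·110 + 6·102 = 1252
  Q = 276 + 2·110 + 2·1252 = 3000

3000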